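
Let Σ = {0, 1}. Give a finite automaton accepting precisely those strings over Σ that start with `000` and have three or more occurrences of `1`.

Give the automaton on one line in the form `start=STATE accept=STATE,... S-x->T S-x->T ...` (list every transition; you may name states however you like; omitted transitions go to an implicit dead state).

Build one automaton per condition and run them in lockstep. One (5 states) tracks whether the input so far still matches the prefix `000`; the other (5 states) tracks the count of `1`s, saturating at 4. Each combined state is a pair, one component from each; accept when both components accept.
12 states suffice.
          0    1  
>  S0     S1   S2 
   S1     S3   S2 
   S2     S2   S4 
   S3     S5   S2 
   S4     S4   S6 
   S5     S5   S7 
   S6     S6   S8 
   S7     S7   S9 
   S8     S8   S8 
   S9     S9  S10 
 * S10   S10  S11 
 * S11   S11  S11 
(> = start, * = accepting)

start=S0 accept=S10,S11 S0-0->S1 S0-1->S2 S1-0->S3 S1-1->S2 S2-0->S2 S2-1->S4 S3-0->S5 S3-1->S2 S4-0->S4 S4-1->S6 S5-0->S5 S5-1->S7 S6-0->S6 S6-1->S8 S7-0->S7 S7-1->S9 S8-0->S8 S8-1->S8 S9-0->S9 S9-1->S10 S10-0->S10 S10-1->S11 S11-0->S11 S11-1->S11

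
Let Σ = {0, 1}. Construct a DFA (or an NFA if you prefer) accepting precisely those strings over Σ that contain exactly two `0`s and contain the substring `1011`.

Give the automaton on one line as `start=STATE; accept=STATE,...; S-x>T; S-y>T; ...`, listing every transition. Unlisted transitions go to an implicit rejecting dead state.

start=s0; accept=s10; s0-0>s1; s0-1>s2; s1-0>s3; s1-1>s4; s2-0>s5; s2-1>s2; s3-0>s3; s3-1>s3; s4-0>s6; s4-1>s4; s5-0>s3; s5-1>s7; s6-0>s3; s6-1>s8; s7-0>s6; s7-1>s9; s8-0>s3; s8-1>s10; s9-0>s10; s9-1>s9; s10-0>s3; s10-1>s10

Build one automaton per condition and run them in lockstep. One (4 states) tracks the count of `0`s, saturating at 3; the other (5 states) tracks whether and how much of `1011` has been seen. Each combined state is a pair, one component from each; accept when both components accept. Equivalent product states are then merged.
An 11-state machine:
          0    1  
>  s0     s1   s2 
   s1     s3   s4 
   s2     s5   s2 
   s3     s3   s3 
   s4     s6   s4 
   s5     s3   s7 
   s6     s3   s8 
   s7     s6   s9 
   s8     s3  s10 
   s9    s10   s9 
 * s10    s3  s10 
(> = start, * = accepting)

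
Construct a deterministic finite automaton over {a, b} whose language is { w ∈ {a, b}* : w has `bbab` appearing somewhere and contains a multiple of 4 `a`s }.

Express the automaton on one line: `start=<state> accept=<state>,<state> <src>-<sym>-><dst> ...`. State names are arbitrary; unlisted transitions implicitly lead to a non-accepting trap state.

Run two small machines in parallel and take their product. One (5 states) tracks whether and how much of `bbab` has been seen; the other (4 states) tracks the count of `a`s modulo 4. Each combined state is a pair, one component from each; accept when both components accept.
          a    b  
>  S0     S1   S2 
   S1     S3   S4 
   S2     S1   S5 
   S3     S6   S7 
   S4     S3   S8 
   S5     S9   S5 
   S6     S0  S10 
   S7     S6  S11 
   S8    S12   S8 
   S9     S3  S13 
   S10    S0  S14 
   S11   S15  S11 
   S12    S6  S16 
   S13   S16  S13 
   S14   S17  S14 
   S15    S0  S18 
   S16   S18  S16 
   S17    S1  S19 
   S18   S19  S18 
 * S19   S13  S19 
(> = start, * = accepting)

start=S0 accept=S19 S0-a->S1 S0-b->S2 S1-a->S3 S1-b->S4 S2-a->S1 S2-b->S5 S3-a->S6 S3-b->S7 S4-a->S3 S4-b->S8 S5-a->S9 S5-b->S5 S6-a->S0 S6-b->S10 S7-a->S6 S7-b->S11 S8-a->S12 S8-b->S8 S9-a->S3 S9-b->S13 S10-a->S0 S10-b->S14 S11-a->S15 S11-b->S11 S12-a->S6 S12-b->S16 S13-a->S16 S13-b->S13 S14-a->S17 S14-b->S14 S15-a->S0 S15-b->S18 S16-a->S18 S16-b->S16 S17-a->S1 S17-b->S19 S18-a->S19 S18-b->S18 S19-a->S13 S19-b->S19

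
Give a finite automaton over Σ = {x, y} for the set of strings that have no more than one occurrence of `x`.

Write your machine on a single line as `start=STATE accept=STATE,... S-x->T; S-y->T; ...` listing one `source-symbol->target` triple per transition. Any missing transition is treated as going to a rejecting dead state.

Only the number of `x`s matters, and only up to 2. Make a chain q0 → q1 → q2 advanced by each `x` (with q2 absorbing); every other symbol self-loops. The accepting set is {q0, q1}.
3 states suffice.
        x   y  
>* q0   q1  q0 
 * q1   q2  q1 
   q2   q2  q2 
(> = start, * = accepting)

start=q0; accept=q0,q1; q0-x->q1; q0-y->q0; q1-x->q2; q1-y->q1; q2-x->q2; q2-y->q2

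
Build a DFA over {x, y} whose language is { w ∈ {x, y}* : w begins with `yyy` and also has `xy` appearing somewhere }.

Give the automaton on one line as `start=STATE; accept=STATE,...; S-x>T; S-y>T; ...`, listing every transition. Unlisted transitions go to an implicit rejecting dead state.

Build one automaton per condition and run them in lockstep. One (5 states) tracks whether the input so far still matches the prefix `yyy`; the other (3 states) tracks whether and how much of `xy` has been seen. Each combined state is a pair, one component from each; accept when both components accept.
       x  y 
>  A   B  C 
   B   B  D 
   C   B  E 
   D   D  D 
   E   B  F 
   F   G  F 
   G   G  H 
 * H   H  H 
(> = start, * = accepting)

start=A; accept=H; A-x>B; A-y>C; B-x>B; B-y>D; C-x>B; C-y>E; D-x>D; D-y>D; E-x>B; E-y>F; F-x>G; F-y>F; G-x>G; G-y>H; H-x>H; H-y>H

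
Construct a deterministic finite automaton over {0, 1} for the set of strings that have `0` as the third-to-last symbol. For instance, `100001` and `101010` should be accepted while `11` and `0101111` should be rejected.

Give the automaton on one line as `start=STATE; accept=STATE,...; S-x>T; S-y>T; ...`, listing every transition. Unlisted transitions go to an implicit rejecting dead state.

start=q0; accept=q7,q8,q9,q10; q0-0>q1; q0-1>q2; q1-0>q3; q1-1>q4; q2-0>q5; q2-1>q6; q3-0>q7; q3-1>q8; q4-0>q9; q4-1>q10; q5-0>q11; q5-1>q12; q6-0>q13; q6-1>q14; q7-0>q7; q7-1>q8; q8-0>q9; q8-1>q10; q9-0>q11; q9-1>q12; q10-0>q13; q10-1>q14; q11-0>q7; q11-1>q8; q12-0>q9; q12-1>q10; q13-0>q11; q13-1>q12; q14-0>q13; q14-1>q14

Because acceptance depends on a position counted from the end, the machine has to buffer the most recent 3 symbols. Make each state the string of the last up-to-3 symbols read; on input `x` shift the window left and append `x`. Accept when the buffered window has length 3 and begins with `0`.
15 states suffice.
          0    1  
>  q0     q1   q2 
   q1     q3   q4 
   q2     q5   q6 
   q3     q7   q8 
   q4     q9  q10 
   q5    q11  q12 
   q6    q13  q14 
 * q7     q7   q8 
 * q8     q9  q10 
 * q9    q11  q12 
 * q10   q13  q14 
   q11    q7   q8 
   q12    q9  q10 
   q13   q11  q12 
   q14   q13  q14 
(> = start, * = accepting)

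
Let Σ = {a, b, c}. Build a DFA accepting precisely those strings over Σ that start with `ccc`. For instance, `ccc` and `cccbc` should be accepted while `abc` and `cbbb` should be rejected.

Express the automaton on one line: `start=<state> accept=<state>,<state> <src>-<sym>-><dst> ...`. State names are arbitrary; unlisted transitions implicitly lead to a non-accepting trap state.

Walk along `ccc` while the input agrees: from q0 take `c` to q1, and so on. Any deviation drops to the rejecting sink q4. Once q3 is reached the prefix is confirmed and every continuation is accepted.
5 states suffice.
        a   b   c  
>  q0   q4  q4  q1 
   q1   q4  q4  q2 
   q2   q4  q4  q3 
 * q3   q3  q3  q3 
   q4   q4  q4  q4 
(> = start, * = accepting)

start=q0 accept=q3 q0-a->q4 q0-b->q4 q0-c->q1 q1-a->q4 q1-b->q4 q1-c->q2 q2-a->q4 q2-b->q4 q2-c->q3 q3-a->q3 q3-b->q3 q3-c->q3 q4-a->q4 q4-b->q4 q4-c->q4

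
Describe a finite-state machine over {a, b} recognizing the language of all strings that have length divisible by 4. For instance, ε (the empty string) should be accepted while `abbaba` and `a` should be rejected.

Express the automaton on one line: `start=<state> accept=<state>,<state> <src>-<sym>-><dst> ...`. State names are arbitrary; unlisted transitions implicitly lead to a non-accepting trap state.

start=q0 accept=q0 q0-a->q1 q0-b->q1 q1-a->q2 q1-b->q2 q2-a->q3 q2-b->q3 q3-a->q0 q3-b->q0

Only the length mod 4 matters, so use a 4-cycle: from any state, every input symbol moves to the next state, wrapping q3 back to q0. Mark q0 accepting.
4 states suffice.
        a   b  
>* q0   q1  q1 
   q1   q2  q2 
   q2   q3  q3 
   q3   q0  q0 
(> = start, * = accepting)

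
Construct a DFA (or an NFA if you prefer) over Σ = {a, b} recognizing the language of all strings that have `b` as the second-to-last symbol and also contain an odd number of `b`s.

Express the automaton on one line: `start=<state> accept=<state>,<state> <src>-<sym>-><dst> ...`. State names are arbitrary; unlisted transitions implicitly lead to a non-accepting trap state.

start=q0 accept=q5,q10 q0-a->q1 q0-b->q2 q1-a->q3 q1-b->q4 q2-a->q5 q2-b->q6 q3-a->q3 q3-b->q4 q4-a->q5 q4-b->q6 q5-a->q7 q5-b->q8 q6-a->q9 q6-b->q10 q7-a->q7 q7-b->q8 q8-a->q9 q8-b->q10 q9-a->q3 q9-b->q4 q10-a->q5 q10-b->q6

Run two small machines in parallel and take their product. One (7 states) tracks the last 2 symbols read; the other (2 states) tracks the count of `b`s modulo 2. Each combined state is a pair, one component from each; accept when both components accept.
An 11-state machine:
          a    b  
>  q0     q1   q2 
   q1     q3   q4 
   q2     q5   q6 
   q3     q3   q4 
   q4     q5   q6 
 * q5     q7   q8 
   q6     q9  q10 
   q7     q7   q8 
   q8     q9  q10 
   q9     q3   q4 
 * q10    q5   q6 
(> = start, * = accepting)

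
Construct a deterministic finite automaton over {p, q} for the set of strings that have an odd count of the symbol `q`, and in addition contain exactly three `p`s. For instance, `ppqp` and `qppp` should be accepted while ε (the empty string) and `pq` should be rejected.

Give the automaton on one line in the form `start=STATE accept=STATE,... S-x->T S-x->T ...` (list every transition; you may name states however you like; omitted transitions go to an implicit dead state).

start=S0 accept=S8 S0-p->S1 S0-q->S2 S1-p->S3 S1-q->S4 S2-p->S4 S2-q->S0 S3-p->S5 S3-q->S6 S4-p->S6 S4-q->S1 S5-p->S7 S5-q->S8 S6-p->S8 S6-q->S3 S7-p->S7 S7-q->S7 S8-p->S7 S8-q->S5

Build one automaton per condition and run them in lockstep. The first has 2 states tracking the count of `q`s modulo 2; the second has 5 states tracking the count of `p`s, saturating at 4. A product state is a pair (one from each), accepting exactly when both do. Minimizing collapses redundant product states.
        p   q  
>  S0   S1  S2 
   S1   S3  S4 
   S2   S4  S0 
   S3   S5  S6 
   S4   S6  S1 
   S5   S7  S8 
   S6   S8  S3 
   S7   S7  S7 
 * S8   S7  S5 
(> = start, * = accepting)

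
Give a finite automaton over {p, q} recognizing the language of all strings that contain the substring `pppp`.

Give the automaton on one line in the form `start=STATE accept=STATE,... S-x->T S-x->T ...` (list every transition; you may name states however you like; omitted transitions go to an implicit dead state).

start=S0 accept=S4 S0-p->S1 S0-q->S0 S1-p->S2 S1-q->S0 S2-p->S3 S2-q->S0 S3-p->S4 S3-q->S0 S4-p->S4 S4-q->S4

Track how much of `pppp` has been matched so far: state S0 is no progress, S4 is the absorbing accept state reached once `pppp` has occurred. Intermediate states record partial matches; on a mismatch, fall back to the longest reusable overlap.
With 5 states:
        p   q  
>  S0   S1  S0 
   S1   S2  S0 
   S2   S3  S0 
   S3   S4  S0 
 * S4   S4  S4 
(> = start, * = accepting)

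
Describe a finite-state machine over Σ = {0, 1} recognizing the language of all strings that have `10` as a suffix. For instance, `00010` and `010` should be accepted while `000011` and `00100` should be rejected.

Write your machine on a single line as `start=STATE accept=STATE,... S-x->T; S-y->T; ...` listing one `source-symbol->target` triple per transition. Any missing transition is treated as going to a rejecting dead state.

start=s0; accept=s2; s0-0->s0; s0-1->s1; s1-0->s2; s1-1->s1; s2-0->s0; s2-1->s1

Remember how much of `10` the current input suffix matches. State s0 means no match yet; s1 means the last symbol is `1`; s2 means the last 2 symbols are `10`. Only s2 accepts. On a mismatch, fall back to the longest proper suffix that is still a prefix of `10`.
        0   1  
>  s0   s0  s1 
   s1   s2  s1 
 * s2   s0  s1 
(> = start, * = accepting)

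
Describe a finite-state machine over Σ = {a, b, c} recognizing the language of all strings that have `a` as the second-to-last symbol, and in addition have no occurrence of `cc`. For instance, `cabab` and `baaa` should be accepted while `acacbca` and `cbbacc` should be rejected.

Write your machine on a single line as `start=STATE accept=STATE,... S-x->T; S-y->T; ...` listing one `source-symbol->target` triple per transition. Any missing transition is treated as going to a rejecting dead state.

start=q0; accept=q3,q4,q5; q0-a->q1; q0-b->q0; q0-c->q2; q1-a->q3; q1-b->q4; q1-c->q5; q2-a->q1; q2-b->q0; q2-c->q6; q3-a->q3; q3-b->q4; q3-c->q5; q4-a->q1; q4-b->q0; q4-c->q2; q5-a->q1; q5-b->q0; q5-c->q6; q6-a->q6; q6-b->q6; q6-c->q6

Run two small machines in parallel and take their product. The first has 13 states tracking the last 2 symbols read; the second has 3 states tracking partial matches of the forbidden pattern `cc`. A product state is a pair (one from each), accepting exactly when both do. After merging equivalent states the machine shrinks.
A 7-state machine:
        a   b   c  
>  q0   q1  q0  q2 
   q1   q3  q4  q5 
   q2   q1  q0  q6 
 * q3   q3  q4  q5 
 * q4   q1  q0  q2 
 * q5   q1  q0  q6 
   q6   q6  q6  q6 
(> = start, * = accepting)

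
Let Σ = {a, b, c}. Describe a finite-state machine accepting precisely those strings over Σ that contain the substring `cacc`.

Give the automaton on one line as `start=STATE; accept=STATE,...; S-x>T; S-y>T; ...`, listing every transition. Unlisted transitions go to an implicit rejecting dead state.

Track how much of `cacc` has been matched so far: state s0 is no progress, s4 is the absorbing accept state reached once `cacc` has occurred. Intermediate states record partial matches; on a mismatch, fall back to the longest reusable overlap.
With 5 states:
        a   b   c  
>  s0   s0  s0  s1 
   s1   s2  s0  s1 
   s2   s0  s0  s3 
   s3   s2  s0  s4 
 * s4   s4  s4  s4 
(> = start, * = accepting)

start=s0; accept=s4; s0-a>s0; s0-b>s0; s0-c>s1; s1-a>s2; s1-b>s0; s1-c>s1; s2-a>s0; s2-b>s0; s2-c>s3; s3-a>s2; s3-b>s0; s3-c>s4; s4-a>s4; s4-b>s4; s4-c>s4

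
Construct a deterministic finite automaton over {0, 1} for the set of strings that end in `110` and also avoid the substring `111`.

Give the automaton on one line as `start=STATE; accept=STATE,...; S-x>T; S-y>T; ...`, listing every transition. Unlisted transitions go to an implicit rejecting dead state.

start=A; accept=D; A-0>A; A-1>B; B-0>A; B-1>C; C-0>D; C-1>E; D-0>A; D-1>B; E-0>E; E-1>E

Handle the two conditions separately and then intersect. One (4 states) tracks how much of the suffix `110` has currently been matched; the other (4 states) tracks partial matches of the forbidden pattern `111`. Each combined state is a pair, one component from each; accept when both components accept. Minimizing collapses redundant product states.
A 5-state machine:
       0  1 
>  A   A  B 
   B   A  C 
   C   D  E 
 * D   A  B 
   E   E  E 
(> = start, * = accepting)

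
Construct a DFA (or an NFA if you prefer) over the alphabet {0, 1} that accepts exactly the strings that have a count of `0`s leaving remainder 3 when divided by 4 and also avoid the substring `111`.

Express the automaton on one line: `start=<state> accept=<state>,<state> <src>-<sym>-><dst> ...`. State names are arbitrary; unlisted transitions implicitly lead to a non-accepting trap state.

Run two small machines in parallel and take their product. The first has 4 states tracking the count of `0`s modulo 4; the second has 4 states tracking partial matches of the forbidden pattern `111`. A product state is a pair (one from each), accepting exactly when both do.
          0    1  
>  q0     q1   q2 
   q1     q3   q4 
   q2     q1   q5 
   q3     q6   q7 
   q4     q3   q8 
   q5     q1   q9 
 * q6     q0  q10 
   q7     q6  q11 
   q8     q3  q12 
   q9    q12   q9 
 * q10    q0  q13 
   q11    q6  q14 
   q12   q14  q12 
 * q13    q0  q15 
   q14   q15  q14 
   q15    q9  q15 
(> = start, * = accepting)

start=q0 accept=q6,q10,q13 q0-0->q1 q0-1->q2 q1-0->q3 q1-1->q4 q2-0->q1 q2-1->q5 q3-0->q6 q3-1->q7 q4-0->q3 q4-1->q8 q5-0->q1 q5-1->q9 q6-0->q0 q6-1->q10 q7-0->q6 q7-1->q11 q8-0->q3 q8-1->q12 q9-0->q12 q9-1->q9 q10-0->q0 q10-1->q13 q11-0->q6 q11-1->q14 q12-0->q14 q12-1->q12 q13-0->q0 q13-1->q15 q14-0->q15 q14-1->q14 q15-0->q9 q15-1->q15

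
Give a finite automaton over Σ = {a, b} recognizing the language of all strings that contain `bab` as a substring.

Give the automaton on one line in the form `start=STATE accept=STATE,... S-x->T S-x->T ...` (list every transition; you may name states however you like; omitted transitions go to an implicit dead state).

start=S0 accept=S3 S0-a->S0 S0-b->S1 S1-a->S2 S1-b->S1 S2-a->S0 S2-b->S3 S3-a->S3 S3-b->S3

States S0..S2 record the length of the longest prefix of `bab` that matches the current input suffix. Reaching S3 means `bab` has been seen, and we stay there forever. Accept from S3.
        a   b  
>  S0   S0  S1 
   S1   S2  S1 
   S2   S0  S3 
 * S3   S3  S3 
(> = start, * = accepting)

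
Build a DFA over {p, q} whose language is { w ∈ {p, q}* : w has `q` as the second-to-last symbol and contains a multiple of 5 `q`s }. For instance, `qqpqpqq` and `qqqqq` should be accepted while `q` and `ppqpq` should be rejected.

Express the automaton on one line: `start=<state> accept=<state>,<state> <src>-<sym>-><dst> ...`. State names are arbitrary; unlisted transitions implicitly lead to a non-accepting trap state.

Handle the two conditions separately and then intersect. One (7 states) tracks the last 2 symbols read; the other (5 states) tracks the count of `q`s modulo 5. Each combined state is a pair, one component from each; accept when both components accept.
With 23 states:
       p  q 
>  A   B  C 
   B   D  E 
   C   F  G 
   D   D  E 
   E   F  G 
   F   H  I 
   G   J  K 
   H   H  I 
   I   J  K 
   J   L  M 
   K   N  O 
   L   L  M 
   M   N  O 
   N   P  Q 
   O   R  S 
   P   P  Q 
   Q   R  S 
   R   T  U 
 * S   V  W 
   T   T  U 
   U   V  W 
 * V   D  E 
   W   F  G 
(> = start, * = accepting)

start=A accept=S,V A-p->B A-q->C B-p->D B-q->E C-p->F C-q->G D-p->D D-q->E E-p->F E-q->G F-p->H F-q->I G-p->J G-q->K H-p->H H-q->I I-p->J I-q->K J-p->L J-q->M K-p->N K-q->O L-p->L L-q->M M-p->N M-q->O N-p->P N-q->Q O-p->R O-q->S P-p->P P-q->Q Q-p->R Q-q->S R-p->T R-q->U S-p->V S-q->W T-p->T T-q->U U-p->V U-q->W V-p->D V-q->E W-p->F W-q->G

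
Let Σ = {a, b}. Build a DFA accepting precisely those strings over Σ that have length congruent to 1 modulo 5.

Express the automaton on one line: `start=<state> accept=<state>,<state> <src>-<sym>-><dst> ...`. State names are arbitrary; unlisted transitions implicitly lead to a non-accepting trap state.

start=s0 accept=s1 s0-a->s1 s0-b->s1 s1-a->s2 s1-b->s2 s2-a->s3 s2-b->s3 s3-a->s4 s3-b->s4 s4-a->s0 s4-b->s0

Count input length modulo 5: every symbol advances one step around the cycle s0 → s1 → s2 → s3 → s4 → s0. Accept at s1.
With 5 states:
        a   b  
>  s0   s1  s1 
 * s1   s2  s2 
   s2   s3  s3 
   s3   s4  s4 
   s4   s0  s0 
(> = start, * = accepting)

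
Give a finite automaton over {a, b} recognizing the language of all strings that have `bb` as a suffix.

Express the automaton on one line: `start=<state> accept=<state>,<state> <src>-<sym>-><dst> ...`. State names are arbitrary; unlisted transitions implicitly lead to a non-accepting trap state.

Let each state record the length of the longest suffix of the input read so far that is also a prefix of `bb`. q1 means the last symbol is `b`; q2 means the last 2 symbols are `bb`. Accept only at q2, where the string currently ends in `bb`.
With 3 states:
        a   b  
>  q0   q0  q1 
   q1   q0  q2 
 * q2   q0  q2 
(> = start, * = accepting)

start=q0 accept=q2 q0-a->q0 q0-b->q1 q1-a->q0 q1-b->q2 q2-a->q0 q2-b->q2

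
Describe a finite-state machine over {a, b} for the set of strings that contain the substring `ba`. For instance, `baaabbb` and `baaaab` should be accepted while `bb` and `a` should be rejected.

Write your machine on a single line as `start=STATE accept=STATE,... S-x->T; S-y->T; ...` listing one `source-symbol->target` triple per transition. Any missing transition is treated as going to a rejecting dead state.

start=q0; accept=q2; q0-a->q0; q0-b->q1; q1-a->q2; q1-b->q1; q2-a->q2; q2-b->q2

Track how much of `ba` has been matched so far: state q0 is no progress, q2 is the absorbing accept state reached once `ba` has occurred. Intermediate states record partial matches; on a mismatch, fall back to the longest reusable overlap.
        a   b  
>  q0   q0  q1 
   q1   q2  q1 
 * q2   q2  q2 
(> = start, * = accepting)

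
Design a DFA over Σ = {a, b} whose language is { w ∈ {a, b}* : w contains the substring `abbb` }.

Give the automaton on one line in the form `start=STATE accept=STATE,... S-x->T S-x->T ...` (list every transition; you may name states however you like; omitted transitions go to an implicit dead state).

start=q0 accept=q4 q0-a->q1 q0-b->q0 q1-a->q1 q1-b->q2 q2-a->q1 q2-b->q3 q3-a->q1 q3-b->q4 q4-a->q4 q4-b->q4

States q0..q3 record the length of the longest prefix of `abbb` that matches the current input suffix. Reaching q4 means `abbb` has been seen, and we stay there forever. Accept from q4.
A 5-state machine:
        a   b  
>  q0   q1  q0 
   q1   q1  q2 
   q2   q1  q3 
   q3   q1  q4 
 * q4   q4  q4 
(> = start, * = accepting)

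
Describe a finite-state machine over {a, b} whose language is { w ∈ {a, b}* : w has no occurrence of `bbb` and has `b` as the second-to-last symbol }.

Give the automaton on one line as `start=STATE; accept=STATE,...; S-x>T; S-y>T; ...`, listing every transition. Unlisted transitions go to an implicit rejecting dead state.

start=S0; accept=S2,S3; S0-a>S0; S0-b>S1; S1-a>S2; S1-b>S3; S2-a>S0; S2-b>S1; S3-a>S2; S3-b>S4; S4-a>S4; S4-b>S4

Build one automaton per condition and run them in lockstep. The first has 4 states tracking partial matches of the forbidden pattern `bbb`; the second has 7 states tracking the last 2 symbols read. A product state is a pair (one from each), accepting exactly when both do. After merging equivalent states the machine shrinks.
A 5-state machine:
        a   b  
>  S0   S0  S1 
   S1   S2  S3 
 * S2   S0  S1 
 * S3   S2  S4 
   S4   S4  S4 
(> = start, * = accepting)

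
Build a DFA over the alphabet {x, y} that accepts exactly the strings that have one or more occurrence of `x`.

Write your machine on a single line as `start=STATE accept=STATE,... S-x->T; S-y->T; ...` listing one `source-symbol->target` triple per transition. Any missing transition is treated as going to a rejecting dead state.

start=q0; accept=q1,q2; q0-x->q1; q0-y->q0; q1-x->q2; q1-y->q1; q2-x->q2; q2-y->q2

Only the number of `x`s matters, and only up to 2. Make a chain q0 → q1 → q2 advanced by each `x` (with q2 absorbing); every other symbol self-loops. The accepting set is {q1, q2}.
With 3 states:
        x   y  
>  q0   q1  q0 
 * q1   q2  q1 
 * q2   q2  q2 
(> = start, * = accepting)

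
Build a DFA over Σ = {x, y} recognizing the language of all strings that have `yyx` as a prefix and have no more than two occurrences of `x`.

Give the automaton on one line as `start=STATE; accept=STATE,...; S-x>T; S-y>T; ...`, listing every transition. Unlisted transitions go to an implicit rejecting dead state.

start=S0; accept=S4,S5; S0-x>S1; S0-y>S2; S1-x>S1; S1-y>S1; S2-x>S1; S2-y>S3; S3-x>S4; S3-y>S1; S4-x>S5; S4-y>S4; S5-x>S1; S5-y>S5

Handle the two conditions separately and then intersect. One (5 states) tracks whether the input so far still matches the prefix `yyx`; the other (4 states) tracks the count of `x`s, saturating at 3. Each combined state is a pair, one component from each; accept when both components accept. Equivalent product states are then merged.
A 6-state machine:
        x   y  
>  S0   S1  S2 
   S1   S1  S1 
   S2   S1  S3 
   S3   S4  S1 
 * S4   S5  S4 
 * S5   S1  S5 
(> = start, * = accepting)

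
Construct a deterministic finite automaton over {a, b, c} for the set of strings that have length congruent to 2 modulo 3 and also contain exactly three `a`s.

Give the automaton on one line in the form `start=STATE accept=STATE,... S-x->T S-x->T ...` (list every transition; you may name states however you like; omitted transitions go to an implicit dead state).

Handle the two conditions separately and then intersect. One (3 states) tracks the input length modulo 3; the other (5 states) tracks the count of `a`s, saturating at 4. Each combined state is a pair, one component from each; accept when both components accept.
A 15-state machine:
          a    b    c  
>  q0     q1   q2   q2 
   q1     q3   q4   q4 
   q2     q4   q5   q5 
   q3     q6   q7   q7 
   q4     q7   q8   q8 
   q5     q8   q0   q0 
   q6     q9  q10  q10 
   q7    q10  q11  q11 
   q8    q11   q1   q1 
   q9    q12  q12  q12 
   q10   q12  q13  q13 
   q11   q13   q3   q3 
   q12   q14  q14  q14 
 * q13   q14   q6   q6 
   q14    q9   q9   q9 
(> = start, * = accepting)

start=q0 accept=q13 q0-a->q1 q0-b->q2 q0-c->q2 q1-a->q3 q1-b->q4 q1-c->q4 q2-a->q4 q2-b->q5 q2-c->q5 q3-a->q6 q3-b->q7 q3-c->q7 q4-a->q7 q4-b->q8 q4-c->q8 q5-a->q8 q5-b->q0 q5-c->q0 q6-a->q9 q6-b->q10 q6-c->q10 q7-a->q10 q7-b->q11 q7-c->q11 q8-a->q11 q8-b->q1 q8-c->q1 q9-a->q12 q9-b->q12 q9-c->q12 q10-a->q12 q10-b->q13 q10-c->q13 q11-a->q13 q11-b->q3 q11-c->q3 q12-a->q14 q12-b->q14 q12-c->q14 q13-a->q14 q13-b->q6 q13-c->q6 q14-a->q9 q14-b->q9 q14-c->q9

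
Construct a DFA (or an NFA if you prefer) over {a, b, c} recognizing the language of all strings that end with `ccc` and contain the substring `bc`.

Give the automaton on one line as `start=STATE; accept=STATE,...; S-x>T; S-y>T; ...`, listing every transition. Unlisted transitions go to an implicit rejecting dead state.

start=q0; accept=q8; q0-a>q0; q0-b>q1; q0-c>q2; q1-a>q0; q1-b>q1; q1-c>q3; q2-a>q0; q2-b>q1; q2-c>q4; q3-a>q5; q3-b>q5; q3-c>q6; q4-a>q0; q4-b>q1; q4-c>q7; q5-a>q5; q5-b>q5; q5-c>q3; q6-a>q5; q6-b>q5; q6-c>q8; q7-a>q0; q7-b>q1; q7-c>q7; q8-a>q5; q8-b>q5; q8-c>q8

Handle the two conditions separately and then intersect. The first has 4 states tracking how much of the suffix `ccc` has currently been matched; the second has 3 states tracking whether and how much of `bc` has been seen. A product state is a pair (one from each), accepting exactly when both do.
        a   b   c  
>  q0   q0  q1  q2 
   q1   q0  q1  q3 
   q2   q0  q1  q4 
   q3   q5  q5  q6 
   q4   q0  q1  q7 
   q5   q5  q5  q3 
   q6   q5  q5  q8 
   q7   q0  q1  q7 
 * q8   q5  q5  q8 
(> = start, * = accepting)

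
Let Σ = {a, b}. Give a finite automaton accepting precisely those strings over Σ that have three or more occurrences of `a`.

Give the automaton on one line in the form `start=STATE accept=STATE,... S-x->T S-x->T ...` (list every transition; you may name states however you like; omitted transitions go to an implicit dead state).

start=s0 accept=s3,s4 s0-a->s1 s0-b->s0 s1-a->s2 s1-b->s1 s2-a->s3 s2-b->s2 s3-a->s4 s3-b->s3 s4-a->s4 s4-b->s4

Only the number of `a`s matters, and only up to 4. Make a chain s0 → s1 → s2 → s3 → s4 advanced by each `a` (with s4 absorbing); every other symbol self-loops. The accepting set is {s3, s4}.
        a   b  
>  s0   s1  s0 
   s1   s2  s1 
   s2   s3  s2 
 * s3   s4  s3 
 * s4   s4  s4 
(> = start, * = accepting)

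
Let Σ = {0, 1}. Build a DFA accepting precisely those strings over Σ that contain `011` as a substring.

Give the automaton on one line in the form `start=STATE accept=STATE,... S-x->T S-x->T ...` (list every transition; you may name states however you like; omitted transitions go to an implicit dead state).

start=S0 accept=S3 S0-0->S1 S0-1->S0 S1-0->S1 S1-1->S2 S2-0->S1 S2-1->S3 S3-0->S3 S3-1->S3

Track how much of `011` has been matched so far: state S0 is no progress, S3 is the absorbing accept state reached once `011` has occurred. Intermediate states record partial matches; on a mismatch, fall back to the longest reusable overlap.
A 4-state machine:
        0   1  
>  S0   S1  S0 
   S1   S1  S2 
   S2   S1  S3 
 * S3   S3  S3 
(> = start, * = accepting)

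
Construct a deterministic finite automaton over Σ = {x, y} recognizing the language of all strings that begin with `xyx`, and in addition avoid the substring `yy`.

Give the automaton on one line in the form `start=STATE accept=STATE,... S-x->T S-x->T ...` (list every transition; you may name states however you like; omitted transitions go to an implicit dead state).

Handle the two conditions separately and then intersect. One (5 states) tracks whether the input so far still matches the prefix `xyx`; the other (3 states) tracks partial matches of the forbidden pattern `yy`. Each combined state is a pair, one component from each; accept when both components accept.
9 states suffice.
        x   y  
>  q0   q1  q2 
   q1   q3  q4 
   q2   q3  q5 
   q3   q3  q2 
   q4   q6  q5 
   q5   q5  q5 
 * q6   q6  q7 
 * q7   q6  q8 
   q8   q8  q8 
(> = start, * = accepting)

start=q0 accept=q6,q7 q0-x->q1 q0-y->q2 q1-x->q3 q1-y->q4 q2-x->q3 q2-y->q5 q3-x->q3 q3-y->q2 q4-x->q6 q4-y->q5 q5-x->q5 q5-y->q5 q6-x->q6 q6-y->q7 q7-x->q6 q7-y->q8 q8-x->q8 q8-y->q8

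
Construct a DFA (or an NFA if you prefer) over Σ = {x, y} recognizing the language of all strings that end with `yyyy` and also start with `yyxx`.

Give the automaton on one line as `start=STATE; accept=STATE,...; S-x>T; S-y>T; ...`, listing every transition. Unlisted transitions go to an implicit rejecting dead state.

start=S0; accept=S9; S0-x>S1; S0-y>S2; S1-x>S1; S1-y>S1; S2-x>S1; S2-y>S3; S3-x>S4; S3-y>S1; S4-x>S5; S4-y>S1; S5-x>S5; S5-y>S6; S6-x>S5; S6-y>S7; S7-x>S5; S7-y>S8; S8-x>S5; S8-y>S9; S9-x>S5; S9-y>S9

Build one automaton per condition and run them in lockstep. One (5 states) tracks how much of the suffix `yyyy` has currently been matched; the other (6 states) tracks whether the input so far still matches the prefix `yyxx`. Each combined state is a pair, one component from each; accept when both components accept. After merging equivalent states the machine shrinks.
A 10-state machine:
        x   y  
>  S0   S1  S2 
   S1   S1  S1 
   S2   S1  S3 
   S3   S4  S1 
   S4   S5  S1 
   S5   S5  S6 
   S6   S5  S7 
   S7   S5  S8 
   S8   S5  S9 
 * S9   S5  S9 
(> = start, * = accepting)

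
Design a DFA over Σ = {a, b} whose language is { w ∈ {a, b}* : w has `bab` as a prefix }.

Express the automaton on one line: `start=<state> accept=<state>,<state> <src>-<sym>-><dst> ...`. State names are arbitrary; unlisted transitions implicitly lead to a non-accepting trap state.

Walk along `bab` while the input agrees: from s0 take `b` to s1, and so on. Any deviation drops to the rejecting sink s4. Once s3 is reached the prefix is confirmed and every continuation is accepted.
A 5-state machine:
        a   b  
>  s0   s4  s1 
   s1   s2  s4 
   s2   s4  s3 
 * s3   s3  s3 
   s4   s4  s4 
(> = start, * = accepting)

start=s0 accept=s3 s0-a->s4 s0-b->s1 s1-a->s2 s1-b->s4 s2-a->s4 s2-b->s3 s3-a->s3 s3-b->s3 s4-a->s4 s4-b->s4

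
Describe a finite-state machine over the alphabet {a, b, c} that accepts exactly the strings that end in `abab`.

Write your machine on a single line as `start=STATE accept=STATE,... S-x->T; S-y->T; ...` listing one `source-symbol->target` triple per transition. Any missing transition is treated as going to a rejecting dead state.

Remember how much of `abab` the current input suffix matches. State q0 means no match yet; q1 means the last symbol is `a`; q2 means the last 2 symbols are `ab`; q3 means the last 3 symbols are `aba`; q4 means the last 4 symbols are `abab`. Only q4 accepts. On a mismatch, fall back to the longest proper suffix that is still a prefix of `abab`.
A 5-state machine:
        a   b   c  
>  q0   q1  q0  q0 
   q1   q1  q2  q0 
   q2   q3  q0  q0 
   q3   q1  q4  q0 
 * q4   q3  q0  q0 
(> = start, * = accepting)

start=q0; accept=q4; q0-a->q1; q0-b->q0; q0-c->q0; q1-a->q1; q1-b->q2; q1-c->q0; q2-a->q3; q2-b->q0; q2-c->q0; q3-a->q1; q3-b->q4; q3-c->q0; q4-a->q3; q4-b->q0; q4-c->q0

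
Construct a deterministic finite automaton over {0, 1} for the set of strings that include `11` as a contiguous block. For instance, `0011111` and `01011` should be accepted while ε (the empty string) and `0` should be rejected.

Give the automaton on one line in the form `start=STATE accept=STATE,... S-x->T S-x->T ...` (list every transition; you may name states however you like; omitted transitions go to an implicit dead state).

States A..B record the length of the longest prefix of `11` that matches the current input suffix. Reaching C means `11` has been seen, and we stay there forever. Accept from C.
3 states suffice.
       0  1 
>  A   A  B 
   B   A  C 
 * C   C  C 
(> = start, * = accepting)

start=A accept=C A-0->A A-1->B B-0->A B-1->C C-0->C C-1->C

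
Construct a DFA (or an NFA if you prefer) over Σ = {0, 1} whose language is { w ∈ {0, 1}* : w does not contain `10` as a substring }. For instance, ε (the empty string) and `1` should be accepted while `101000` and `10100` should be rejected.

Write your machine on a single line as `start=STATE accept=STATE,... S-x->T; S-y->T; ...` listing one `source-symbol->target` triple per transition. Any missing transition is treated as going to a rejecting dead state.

Track partial matches of the forbidden pattern `10`. State q2 is a dead state reached once `10` has occurred; every other state accepts. q0 means no part of `10` is currently matched.
With 3 states:
        0   1  
>* q0   q0  q1 
 * q1   q2  q1 
   q2   q2  q2 
(> = start, * = accepting)

start=q0; accept=q0,q1; q0-0->q0; q0-1->q1; q1-0->q2; q1-1->q1; q2-0->q2; q2-1->q2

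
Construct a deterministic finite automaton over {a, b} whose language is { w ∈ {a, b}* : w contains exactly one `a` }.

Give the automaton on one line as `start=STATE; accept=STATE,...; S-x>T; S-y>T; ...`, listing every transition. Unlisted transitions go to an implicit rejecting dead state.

Count `a`s, saturating at 2: state S0 means no `a` yet, S1 means one `a` seen, S2 means more than one. Each `a` increments (capped at S2); other symbols loop. Accept from {S1}.
With 3 states:
        a   b  
>  S0   S1  S0 
 * S1   S2  S1 
   S2   S2  S2 
(> = start, * = accepting)

start=S0; accept=S1; S0-a>S1; S0-b>S0; S1-a>S2; S1-b>S1; S2-a>S2; S2-b>S2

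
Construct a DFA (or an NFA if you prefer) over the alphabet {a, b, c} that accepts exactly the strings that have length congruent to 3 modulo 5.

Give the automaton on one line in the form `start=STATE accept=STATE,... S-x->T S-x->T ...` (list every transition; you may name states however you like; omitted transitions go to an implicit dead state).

Only the length mod 5 matters, so use a 5-cycle: from any state, every input symbol moves to the next state, wrapping S4 back to S0. Mark S3 accepting.
A 5-state machine:
        a   b   c  
>  S0   S1  S1  S1 
   S1   S2  S2  S2 
   S2   S3  S3  S3 
 * S3   S4  S4  S4 
   S4   S0  S0  S0 
(> = start, * = accepting)

start=S0 accept=S3 S0-a->S1 S0-b->S1 S0-c->S1 S1-a->S2 S1-b->S2 S1-c->S2 S2-a->S3 S2-b->S3 S2-c->S3 S3-a->S4 S3-b->S4 S3-c->S4 S4-a->S0 S4-b->S0 S4-c->S0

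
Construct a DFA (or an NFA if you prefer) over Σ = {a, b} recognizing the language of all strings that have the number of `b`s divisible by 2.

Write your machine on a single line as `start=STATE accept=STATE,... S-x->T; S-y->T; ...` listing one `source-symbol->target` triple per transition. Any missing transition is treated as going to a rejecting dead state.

Keep the running count of `b`s modulo 2: each `b` advances along the cycle S0 → S1 → S0 while other symbols loop. Accept at S0.
A 2-state machine:
        a   b  
>* S0   S0  S1 
   S1   S1  S0 
(> = start, * = accepting)

start=S0; accept=S0; S0-a->S0; S0-b->S1; S1-a->S1; S1-b->S0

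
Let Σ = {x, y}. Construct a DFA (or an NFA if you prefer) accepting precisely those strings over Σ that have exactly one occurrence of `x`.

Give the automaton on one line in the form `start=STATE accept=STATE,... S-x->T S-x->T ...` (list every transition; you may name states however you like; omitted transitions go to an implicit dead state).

start=A accept=B A-x->B A-y->A B-x->C B-y->B C-x->C C-y->C

Only the number of `x`s matters, and only up to 2. Make a chain A → B → C advanced by each `x` (with C absorbing); every other symbol self-loops. The accepting set is {B}.
A 3-state machine:
       x  y 
>  A   B  A 
 * B   C  B 
   C   C  C 
(> = start, * = accepting)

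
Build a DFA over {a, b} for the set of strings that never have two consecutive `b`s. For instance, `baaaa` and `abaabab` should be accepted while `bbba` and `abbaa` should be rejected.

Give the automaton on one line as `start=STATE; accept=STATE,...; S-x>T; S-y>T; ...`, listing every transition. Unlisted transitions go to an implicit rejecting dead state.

Track partial matches of the forbidden pattern `bb`. State q2 is a dead state reached once `bb` has occurred; every other state accepts. q0 means no part of `bb` is currently matched.
A 3-state machine:
        a   b  
>* q0   q0  q1 
 * q1   q0  q2 
   q2   q2  q2 
(> = start, * = accepting)

start=q0; accept=q0,q1; q0-a>q0; q0-b>q1; q1-a>q0; q1-b>q2; q2-a>q2; q2-b>q2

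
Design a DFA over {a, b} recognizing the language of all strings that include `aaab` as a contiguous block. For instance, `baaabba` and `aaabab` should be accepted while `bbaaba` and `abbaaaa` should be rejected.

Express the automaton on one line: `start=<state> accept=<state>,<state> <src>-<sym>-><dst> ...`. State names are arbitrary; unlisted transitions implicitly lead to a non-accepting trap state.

States S0..S3 record the length of the longest prefix of `aaab` that matches the current input suffix. Reaching S4 means `aaab` has been seen, and we stay there forever. Accept from S4.
5 states suffice.
        a   b  
>  S0   S1  S0 
   S1   S2  S0 
   S2   S3  S0 
   S3   S3  S4 
 * S4   S4  S4 
(> = start, * = accepting)

start=S0 accept=S4 S0-a->S1 S0-b->S0 S1-a->S2 S1-b->S0 S2-a->S3 S2-b->S0 S3-a->S3 S3-b->S4 S4-a->S4 S4-b->S4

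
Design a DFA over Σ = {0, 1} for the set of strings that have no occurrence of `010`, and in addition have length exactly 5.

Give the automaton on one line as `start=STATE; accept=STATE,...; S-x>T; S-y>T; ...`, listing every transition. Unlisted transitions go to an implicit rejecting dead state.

Run two small machines in parallel and take their product. One (4 states) tracks partial matches of the forbidden pattern `010`; the other (7 states) tracks the input length, saturating at 6. Each combined state is a pair, one component from each; accept when both components accept.
22 states suffice.
          0    1  
>  q0     q1   q2 
   q1     q3   q4 
   q2     q3   q5 
   q3     q6   q7 
   q4     q8   q9 
   q5     q6   q9 
   q6    q10  q11 
   q7    q12  q13 
   q8    q12  q12 
   q9    q10  q13 
   q10   q14  q15 
   q11   q16  q17 
   q12   q16  q16 
   q13   q14  q17 
 * q14   q18  q19 
 * q15   q20  q21 
   q16   q20  q20 
 * q17   q18  q21 
   q18   q18  q19 
   q19   q20  q21 
   q20   q20  q20 
   q21   q18  q21 
(> = start, * = accepting)

start=q0; accept=q14,q15,q17; q0-0>q1; q0-1>q2; q1-0>q3; q1-1>q4; q2-0>q3; q2-1>q5; q3-0>q6; q3-1>q7; q4-0>q8; q4-1>q9; q5-0>q6; q5-1>q9; q6-0>q10; q6-1>q11; q7-0>q12; q7-1>q13; q8-0>q12; q8-1>q12; q9-0>q10; q9-1>q13; q10-0>q14; q10-1>q15; q11-0>q16; q11-1>q17; q12-0>q16; q12-1>q16; q13-0>q14; q13-1>q17; q14-0>q18; q14-1>q19; q15-0>q20; q15-1>q21; q16-0>q20; q16-1>q20; q17-0>q18; q17-1>q21; q18-0>q18; q18-1>q19; q19-0>q20; q19-1>q21; q20-0>q20; q20-1>q20; q21-0>q18; q21-1>q21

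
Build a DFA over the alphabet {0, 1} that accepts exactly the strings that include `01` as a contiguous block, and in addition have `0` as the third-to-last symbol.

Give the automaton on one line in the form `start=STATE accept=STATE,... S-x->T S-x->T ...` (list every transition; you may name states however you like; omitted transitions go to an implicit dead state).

Build one automaton per condition and run them in lockstep. The first has 3 states tracking whether and how much of `01` has been seen; the second has 15 states tracking the last 3 symbols read. A product state is a pair (one from each), accepting exactly when both do. Equivalent product states are then merged.
An 11-state machine:
       0  1 
>  A   B  A 
   B   C  D 
   C   C  E 
   D   F  G 
 * E   F  G 
 * F   H  D 
 * G   I  J 
   H   K  E 
   I   H  D 
   J   I  J 
 * K   K  E 
(> = start, * = accepting)

start=A accept=E,F,G,K A-0->B A-1->A B-0->C B-1->D C-0->C C-1->E D-0->F D-1->G E-0->F E-1->G F-0->H F-1->D G-0->I G-1->J H-0->K H-1->E I-0->H I-1->D J-0->I J-1->J K-0->K K-1->E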